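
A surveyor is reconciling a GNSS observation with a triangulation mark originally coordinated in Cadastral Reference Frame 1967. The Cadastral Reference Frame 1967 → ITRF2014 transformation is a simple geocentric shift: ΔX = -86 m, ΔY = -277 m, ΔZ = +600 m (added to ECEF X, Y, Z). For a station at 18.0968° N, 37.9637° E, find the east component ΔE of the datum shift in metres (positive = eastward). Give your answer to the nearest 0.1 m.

The local east axis at (φ, λ) is (−sin λ, cos λ, 0), so ΔE = −sin(37.9637°)·(-86) + cos(37.9637°)·(-277) = -165.48 m.

ΔE = -165.5 m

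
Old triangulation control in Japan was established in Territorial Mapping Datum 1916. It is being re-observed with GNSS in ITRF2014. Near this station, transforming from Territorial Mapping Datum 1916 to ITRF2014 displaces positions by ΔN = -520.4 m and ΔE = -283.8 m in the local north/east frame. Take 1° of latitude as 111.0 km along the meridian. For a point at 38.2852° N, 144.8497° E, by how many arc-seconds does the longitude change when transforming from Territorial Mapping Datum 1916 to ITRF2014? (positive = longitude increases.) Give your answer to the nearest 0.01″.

Δλ = -11.73″

At latitude 38.2852°, cos φ = 0.784936.
1° of longitude at this latitude = 111.0 × cos φ = 87.13 km, so Δλ = -283.8 / 87127.9 = -0.0032573° = -11.726″.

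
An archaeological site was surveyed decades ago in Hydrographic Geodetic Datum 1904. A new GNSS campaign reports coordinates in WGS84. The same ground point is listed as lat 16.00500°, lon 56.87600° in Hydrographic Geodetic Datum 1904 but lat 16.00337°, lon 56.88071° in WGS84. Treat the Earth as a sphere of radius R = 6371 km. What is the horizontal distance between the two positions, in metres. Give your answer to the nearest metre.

Δφ = 16.00337° − 16.00500° = -0.00163°; Δλ = 56.88071° − 56.87600° = +0.00471°.
1° along a meridian = πR/180 = 111195 m.
ΔN = Δφ × 111195 = -181.2 m; ΔE = Δλ × 111195 × cos(16.00500°) = +0.00471 × 111195 × 0.961238 = 503.4 m.
Distance = √(ΔE² + ΔN²) = √(503.4² + (-181.2)²) = 535.1 m.

535 m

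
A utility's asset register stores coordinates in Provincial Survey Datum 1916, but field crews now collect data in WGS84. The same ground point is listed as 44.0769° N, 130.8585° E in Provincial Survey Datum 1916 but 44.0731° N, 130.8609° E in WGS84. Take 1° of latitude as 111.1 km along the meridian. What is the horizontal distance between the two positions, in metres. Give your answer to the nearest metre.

Δφ = 44.0731° − 44.0769° = -0.0038°; Δλ = 130.8609° − 130.8585° = +0.0024°.
ΔN = Δφ × 111100 = -422.2 m; ΔE = Δλ × 111100 × cos(44.0769°) = +0.0024 × 111100 × 0.718407 = 191.6 m.
Distance = √(ΔE² + ΔN²) = √(191.6² + (-422.2)²) = 463.6 m.

464 m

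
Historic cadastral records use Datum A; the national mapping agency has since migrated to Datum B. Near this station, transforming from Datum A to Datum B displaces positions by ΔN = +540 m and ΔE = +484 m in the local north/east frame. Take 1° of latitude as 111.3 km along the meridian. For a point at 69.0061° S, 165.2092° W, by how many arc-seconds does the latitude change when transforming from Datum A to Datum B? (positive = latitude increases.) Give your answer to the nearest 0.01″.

Δφ = 17.47″

1° of latitude = 111.3 km, so Δφ = 540.0 / 111300 = 0.0048518° = 17.466″.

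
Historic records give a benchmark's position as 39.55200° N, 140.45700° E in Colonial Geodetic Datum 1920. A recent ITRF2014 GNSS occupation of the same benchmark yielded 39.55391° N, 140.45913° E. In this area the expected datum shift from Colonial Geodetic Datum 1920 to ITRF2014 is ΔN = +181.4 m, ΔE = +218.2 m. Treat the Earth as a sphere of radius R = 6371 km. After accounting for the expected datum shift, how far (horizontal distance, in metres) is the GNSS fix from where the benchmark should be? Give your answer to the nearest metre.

Observed coordinate differences: Δφ = +0.00191°, Δλ = +0.00213°.
Converting to metres (1° lat = 111195 m, cos φ = 0.771047): observed ΔN = 212.4 m, observed ΔE = 182.6 m.
Subtracting the expected shift leaves a residual of 212.4 − (181.4) = 31.0 m north and 182.6 − (218.2) = -35.6 m east.
Residual distance = √(31.0² + (-35.6)²) = 47.2 m.

47 m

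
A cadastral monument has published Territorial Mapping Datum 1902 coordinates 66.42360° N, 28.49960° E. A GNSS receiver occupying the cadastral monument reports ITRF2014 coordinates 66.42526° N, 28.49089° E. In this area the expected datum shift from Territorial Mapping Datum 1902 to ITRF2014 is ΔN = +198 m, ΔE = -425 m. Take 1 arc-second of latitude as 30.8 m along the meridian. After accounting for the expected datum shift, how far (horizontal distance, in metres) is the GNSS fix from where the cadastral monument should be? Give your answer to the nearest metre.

Observed coordinate differences: Δφ = +0.00166°, Δλ = -0.00871°.
Converting to metres (1° lat = 110880 m, cos φ = 0.399972): observed ΔN = 184.1 m, observed ΔE = -386.3 m.
Subtracting the expected shift leaves a residual of 184.1 − (198) = -13.9 m north and -386.3 − (-425) = 38.7 m east.
Residual distance = √((-13.9)² + 38.7²) = 41.2 m.

41 m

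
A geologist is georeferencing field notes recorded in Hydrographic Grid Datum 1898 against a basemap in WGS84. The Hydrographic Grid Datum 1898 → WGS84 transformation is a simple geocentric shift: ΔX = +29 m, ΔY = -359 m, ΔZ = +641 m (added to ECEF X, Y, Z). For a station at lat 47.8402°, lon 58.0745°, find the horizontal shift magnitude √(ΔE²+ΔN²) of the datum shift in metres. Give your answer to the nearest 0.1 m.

679.5 m

At φ = 47.8402°, λ = 58.0745°: sin φ = 0.741276, cos φ = 0.671201, sin λ = 0.848736, cos λ = 0.528816.
ΔE = −sin λ·ΔX + cos λ·ΔY = −(0.848736)·(29) + (0.528816)·(-359) = -214.46 m.
ΔN = −sin φ cos λ·ΔX − sin φ sin λ·ΔY + cos φ·ΔZ = −(0.741276)(0.528816)(29) − (0.741276)(0.848736)(-359) + (0.671201)(641) = 644.74 m.
Horizontal magnitude = √(ΔE² + ΔN²) = √((-214.46)² + 644.74²) = 679.47 m.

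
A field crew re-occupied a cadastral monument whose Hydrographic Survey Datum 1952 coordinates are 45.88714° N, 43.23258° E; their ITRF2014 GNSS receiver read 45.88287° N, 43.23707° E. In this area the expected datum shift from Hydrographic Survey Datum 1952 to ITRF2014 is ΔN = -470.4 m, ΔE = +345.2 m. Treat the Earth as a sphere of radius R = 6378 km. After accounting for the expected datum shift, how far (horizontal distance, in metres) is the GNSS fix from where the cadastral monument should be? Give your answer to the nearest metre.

Observed coordinate differences: Δφ = -0.00427°, Δλ = +0.00449°.
Converting to metres (1° lat = 111317 m, cos φ = 0.696074): observed ΔN = -475.3 m, observed ΔE = 347.9 m.
Subtracting the expected shift leaves a residual of -475.3 − (-470.4) = -4.9 m north and 347.9 − (345.2) = 2.7 m east.
Residual distance = √((-4.9)² + 2.7²) = 5.6 m.

6 m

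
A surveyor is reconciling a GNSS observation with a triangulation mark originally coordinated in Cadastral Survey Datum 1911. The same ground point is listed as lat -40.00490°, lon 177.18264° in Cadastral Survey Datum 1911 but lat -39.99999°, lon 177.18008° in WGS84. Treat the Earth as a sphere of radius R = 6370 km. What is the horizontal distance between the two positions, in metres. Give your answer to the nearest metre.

Δφ = -39.99999° − -40.00490° = +0.00491°; Δλ = 177.18008° − 177.18264° = -0.00256°.
1° along a meridian = πR/180 = 111177 m.
ΔN = Δφ × 111177 = 545.9 m; ΔE = Δλ × 111177 × cos(-40.00490°) = -0.00256 × 111177 × 0.765989 = -218.0 m.
Distance = √(ΔE² + ΔN²) = √((-218.0)² + 545.9²) = 587.8 m.

588 m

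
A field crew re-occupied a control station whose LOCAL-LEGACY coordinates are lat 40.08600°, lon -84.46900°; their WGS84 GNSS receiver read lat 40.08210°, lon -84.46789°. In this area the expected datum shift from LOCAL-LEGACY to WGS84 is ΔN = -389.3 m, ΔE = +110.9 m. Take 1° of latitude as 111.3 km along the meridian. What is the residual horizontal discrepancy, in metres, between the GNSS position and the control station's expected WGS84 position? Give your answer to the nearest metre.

48 m

Observed coordinate differences: Δφ = -0.00390°, Δλ = +0.00111°.
Converting to metres (1° lat = 111300 m, cos φ = 0.765079): observed ΔN = -434.1 m, observed ΔE = 94.5 m.
Subtracting the expected shift leaves a residual of -434.1 − (-389.3) = -44.8 m north and 94.5 − (110.9) = -16.4 m east.
Residual distance = √((-44.8)² + (-16.4)²) = 47.7 m.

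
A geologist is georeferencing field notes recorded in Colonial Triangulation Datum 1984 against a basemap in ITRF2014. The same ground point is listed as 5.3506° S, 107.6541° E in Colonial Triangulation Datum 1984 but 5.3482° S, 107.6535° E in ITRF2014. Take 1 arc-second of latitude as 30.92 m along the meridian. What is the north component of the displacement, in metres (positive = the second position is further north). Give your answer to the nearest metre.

Δφ = -5.3482° − -5.3506° = +0.0024°; Δλ = 107.6535° − 107.6541° = -0.0006°.
1° of latitude = 3600 × 30.92 = 111312 m.
ΔN = Δφ × 111312 = 267.1 m; ΔE = Δλ × 111312 × cos(-5.3506°) = -0.0006 × 111312 × 0.995643 = -66.5 m.

ΔN = 267 m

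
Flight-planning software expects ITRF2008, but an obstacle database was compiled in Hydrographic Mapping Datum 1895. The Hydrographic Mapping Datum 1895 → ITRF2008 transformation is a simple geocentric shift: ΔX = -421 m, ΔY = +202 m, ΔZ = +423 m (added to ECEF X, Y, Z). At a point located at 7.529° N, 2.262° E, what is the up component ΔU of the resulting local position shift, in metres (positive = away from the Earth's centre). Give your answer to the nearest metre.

ΔU = -354 m

The local up (radial) axis is (cos φ cos λ, cos φ sin λ, sin φ), giving ΔU = -417.045 + 7.904 + 55.425 = -353.72 m.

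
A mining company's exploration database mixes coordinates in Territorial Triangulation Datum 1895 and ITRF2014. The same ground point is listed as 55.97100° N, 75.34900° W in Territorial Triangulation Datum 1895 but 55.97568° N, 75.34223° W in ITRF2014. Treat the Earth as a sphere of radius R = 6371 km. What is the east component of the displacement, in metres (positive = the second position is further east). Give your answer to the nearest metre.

Δφ = 55.97568° − 55.97100° = +0.00468°; Δλ = -75.34223° − -75.34900° = +0.00677°.
1° along a meridian = πR/180 = 111195 m.
ΔN = Δφ × 111195 = 520.4 m; ΔE = Δλ × 111195 × cos(55.97100°) = +0.00677 × 111195 × 0.559612 = 421.3 m.

ΔE = 421 m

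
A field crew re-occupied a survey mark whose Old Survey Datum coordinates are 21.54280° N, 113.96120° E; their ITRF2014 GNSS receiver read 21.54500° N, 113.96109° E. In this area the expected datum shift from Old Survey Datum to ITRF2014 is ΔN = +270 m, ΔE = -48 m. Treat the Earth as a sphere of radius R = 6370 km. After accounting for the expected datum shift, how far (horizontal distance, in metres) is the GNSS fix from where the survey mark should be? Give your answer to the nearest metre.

45 m

Observed coordinate differences: Δφ = +0.00220°, Δλ = -0.00011°.
Converting to metres (1° lat = 111177 m, cos φ = 0.930144): observed ΔN = 244.6 m, observed ΔE = -11.4 m.
Subtracting the expected shift leaves a residual of 244.6 − (270) = -25.4 m north and -11.4 − (-48) = 36.6 m east.
Residual distance = √((-25.4)² + 36.6²) = 44.6 m.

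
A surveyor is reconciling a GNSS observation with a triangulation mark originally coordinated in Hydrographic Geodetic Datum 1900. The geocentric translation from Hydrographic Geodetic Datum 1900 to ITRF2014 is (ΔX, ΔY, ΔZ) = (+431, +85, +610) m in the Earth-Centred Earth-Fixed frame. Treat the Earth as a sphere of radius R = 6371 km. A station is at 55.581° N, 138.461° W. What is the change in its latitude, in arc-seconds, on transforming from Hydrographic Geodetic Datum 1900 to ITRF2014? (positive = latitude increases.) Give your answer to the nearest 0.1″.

Δφ = 21.3″

sin φ = 0.824926, cos φ = 0.565241, sin λ = -0.663130, cos λ = -0.748505.
North component: ΔN = −sin φ cos λ·ΔX − sin φ sin λ·ΔY + cos φ·ΔZ = −(0.824926)(-0.748505)(431) − (0.824926)(-0.663130)(85) + (0.565241)(610) = 657.42 m.
1° of latitude spans πR/180 = 111195 m, so Δφ = 657.42 / 111195 × 3600 = 21.284″.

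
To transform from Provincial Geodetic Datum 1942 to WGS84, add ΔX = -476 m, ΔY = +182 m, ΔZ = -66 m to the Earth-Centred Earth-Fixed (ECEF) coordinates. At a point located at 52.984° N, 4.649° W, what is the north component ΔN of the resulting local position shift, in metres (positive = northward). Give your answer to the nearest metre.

The local north axis is (−sin φ cos λ, −sin φ sin λ, cos φ), giving ΔN = 378.820 + 11.778 − 39.735 = 350.86 m.

ΔN = 351 m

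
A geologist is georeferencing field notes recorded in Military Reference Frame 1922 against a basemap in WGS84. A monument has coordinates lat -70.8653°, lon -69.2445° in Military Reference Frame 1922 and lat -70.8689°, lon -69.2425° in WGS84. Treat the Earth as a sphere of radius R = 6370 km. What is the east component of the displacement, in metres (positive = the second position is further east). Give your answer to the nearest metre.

Δφ = -70.8689° − -70.8653° = -0.0036°; Δλ = -69.2425° − -69.2445° = +0.0020°.
1° along a meridian = πR/180 = 111177 m.
ΔN = Δφ × 111177 = -400.2 m; ΔE = Δλ × 111177 × cos(-70.8653°) = +0.0020 × 111177 × 0.327790 = 72.9 m.

ΔE = 73 m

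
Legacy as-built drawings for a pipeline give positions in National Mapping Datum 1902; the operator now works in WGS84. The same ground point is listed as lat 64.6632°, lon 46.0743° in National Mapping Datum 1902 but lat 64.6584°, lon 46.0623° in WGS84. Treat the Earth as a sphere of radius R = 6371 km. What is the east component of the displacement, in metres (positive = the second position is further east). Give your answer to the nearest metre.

ΔE = -571 m

Δφ = 64.6584° − 64.6632° = -0.0048°; Δλ = 46.0623° − 46.0743° = -0.0120°.
1° along a meridian = πR/180 = 111195 m.
ΔN = Δφ × 111195 = -533.7 m; ΔE = Δλ × 111195 × cos(64.6632°) = -0.0120 × 111195 × 0.427938 = -571.0 m.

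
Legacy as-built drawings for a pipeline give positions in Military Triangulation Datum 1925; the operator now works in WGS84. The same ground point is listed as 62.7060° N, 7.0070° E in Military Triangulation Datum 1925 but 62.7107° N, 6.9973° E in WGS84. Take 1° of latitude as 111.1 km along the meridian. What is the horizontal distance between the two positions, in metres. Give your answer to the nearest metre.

Δφ = 62.7107° − 62.7060° = +0.0047°; Δλ = 6.9973° − 7.0070° = -0.0097°.
ΔN = Δφ × 111100 = 522.2 m; ΔE = Δλ × 111100 × cos(62.7060°) = -0.0097 × 111100 × 0.458556 = -494.2 m.
Distance = √(ΔE² + ΔN²) = √((-494.2)² + 522.2²) = 718.9 m.

719 m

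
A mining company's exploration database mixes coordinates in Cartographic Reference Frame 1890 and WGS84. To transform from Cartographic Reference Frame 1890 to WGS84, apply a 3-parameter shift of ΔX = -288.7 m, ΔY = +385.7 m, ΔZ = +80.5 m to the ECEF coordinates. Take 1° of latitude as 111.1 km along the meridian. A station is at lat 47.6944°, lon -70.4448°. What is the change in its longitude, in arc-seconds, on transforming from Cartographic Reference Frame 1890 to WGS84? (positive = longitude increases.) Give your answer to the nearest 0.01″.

Δλ = -6.88″

sin φ = 0.739565, cos φ = 0.673085, sin λ = -0.942319, cos λ = 0.334715.
East component: ΔE = −sin λ·ΔX + cos λ·ΔY = −(-0.942319)(-288.7) + (0.334715)(385.7) = -142.95 m.
1° of latitude spans 111100 m; at latitude φ, 1° of longitude spans that × cos φ = 74779.7 m, so Δλ = -142.95 / 74779.7 × 3600 = -6.882″.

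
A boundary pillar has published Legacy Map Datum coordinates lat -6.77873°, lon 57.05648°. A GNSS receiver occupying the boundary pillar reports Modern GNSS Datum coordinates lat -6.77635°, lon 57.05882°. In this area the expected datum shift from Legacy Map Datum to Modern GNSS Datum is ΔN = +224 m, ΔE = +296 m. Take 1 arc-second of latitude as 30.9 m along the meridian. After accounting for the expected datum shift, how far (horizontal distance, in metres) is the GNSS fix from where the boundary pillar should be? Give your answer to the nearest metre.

Observed coordinate differences: Δφ = +0.00238°, Δλ = +0.00234°.
Converting to metres (1° lat = 111240 m, cos φ = 0.993009): observed ΔN = 264.8 m, observed ΔE = 258.5 m.
Subtracting the expected shift leaves a residual of 264.8 − (224) = 40.8 m north and 258.5 − (296) = -37.5 m east.
Residual distance = √(40.8² + (-37.5)²) = 55.4 m.

55 m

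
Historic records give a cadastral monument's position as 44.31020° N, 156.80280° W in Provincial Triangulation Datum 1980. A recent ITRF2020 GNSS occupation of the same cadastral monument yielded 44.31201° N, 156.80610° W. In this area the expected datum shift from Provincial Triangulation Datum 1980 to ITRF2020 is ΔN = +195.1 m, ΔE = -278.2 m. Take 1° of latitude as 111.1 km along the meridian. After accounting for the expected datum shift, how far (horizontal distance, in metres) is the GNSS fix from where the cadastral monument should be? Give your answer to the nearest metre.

17 m

Observed coordinate differences: Δφ = +0.00181°, Δλ = -0.00330°.
Converting to metres (1° lat = 111100 m, cos φ = 0.715568): observed ΔN = 201.1 m, observed ΔE = -262.3 m.
Subtracting the expected shift leaves a residual of 201.1 − (195.1) = 6.0 m north and -262.3 − (-278.2) = 15.9 m east.
Residual distance = √(6.0² + 15.9²) = 16.9 m.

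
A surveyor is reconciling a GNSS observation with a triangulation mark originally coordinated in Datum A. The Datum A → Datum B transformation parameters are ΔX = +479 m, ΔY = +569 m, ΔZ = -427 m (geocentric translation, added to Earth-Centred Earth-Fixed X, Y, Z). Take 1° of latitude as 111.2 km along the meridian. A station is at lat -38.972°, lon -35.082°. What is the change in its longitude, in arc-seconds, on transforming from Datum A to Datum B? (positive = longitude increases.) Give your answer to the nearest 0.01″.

sin φ = -0.628941, cos φ = 0.777453, sin λ = -0.574748, cos λ = 0.818330.
East component: ΔE = −sin λ·ΔX + cos λ·ΔY = −(-0.574748)(479) + (0.818330)(569) = 740.93 m.
1° of latitude spans 111200 m; at latitude φ, 1° of longitude spans that × cos φ = 86452.8 m, so Δλ = 740.93 / 86452.8 × 3600 = 30.853″.

Δλ = 30.85″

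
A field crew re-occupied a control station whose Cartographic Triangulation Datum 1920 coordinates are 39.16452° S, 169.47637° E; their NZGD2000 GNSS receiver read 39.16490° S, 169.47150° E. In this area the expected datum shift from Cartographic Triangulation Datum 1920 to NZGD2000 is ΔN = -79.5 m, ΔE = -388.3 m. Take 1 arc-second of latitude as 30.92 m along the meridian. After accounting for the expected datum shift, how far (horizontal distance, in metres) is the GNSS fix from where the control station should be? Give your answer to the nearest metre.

Observed coordinate differences: Δφ = -0.00038°, Δλ = -0.00487°.
Converting to metres (1° lat = 111312 m, cos φ = 0.775336): observed ΔN = -42.3 m, observed ΔE = -420.3 m.
Subtracting the expected shift leaves a residual of -42.3 − (-79.5) = 37.2 m north and -420.3 − (-388.3) = -32.0 m east.
Residual distance = √(37.2² + (-32.0)²) = 49.1 m.

49 m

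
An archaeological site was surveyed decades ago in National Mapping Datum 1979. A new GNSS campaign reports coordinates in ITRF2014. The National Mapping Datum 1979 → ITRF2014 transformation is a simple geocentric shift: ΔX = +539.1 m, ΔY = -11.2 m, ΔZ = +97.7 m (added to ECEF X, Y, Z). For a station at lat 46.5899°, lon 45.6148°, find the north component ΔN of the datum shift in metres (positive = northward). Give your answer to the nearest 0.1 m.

The local north axis is (−sin φ cos λ, −sin φ sin λ, cos φ), giving ΔN = -273.938 + 5.815 + 67.141 = -200.98 m.

ΔN = -201.0 m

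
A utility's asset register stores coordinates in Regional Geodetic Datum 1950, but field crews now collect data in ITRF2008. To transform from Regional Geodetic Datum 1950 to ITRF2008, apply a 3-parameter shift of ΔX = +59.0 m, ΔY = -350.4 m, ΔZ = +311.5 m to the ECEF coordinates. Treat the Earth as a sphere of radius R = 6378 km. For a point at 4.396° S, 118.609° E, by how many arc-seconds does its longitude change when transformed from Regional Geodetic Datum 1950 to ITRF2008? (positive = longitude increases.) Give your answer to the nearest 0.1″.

Δλ = 3.8″

sin φ = -0.076649, cos φ = 0.997058, sin λ = 0.877908, cos λ = -0.478830.
East component: ΔE = −sin λ·ΔX + cos λ·ΔY = −(0.877908)(59.0) + (-0.478830)(-350.4) = 115.99 m.
1° of latitude spans πR/180 = 111317 m; at latitude φ, 1° of longitude spans that × cos φ = 110989.6 m, so Δλ = 115.99 / 110989.6 × 3600 = 3.762″.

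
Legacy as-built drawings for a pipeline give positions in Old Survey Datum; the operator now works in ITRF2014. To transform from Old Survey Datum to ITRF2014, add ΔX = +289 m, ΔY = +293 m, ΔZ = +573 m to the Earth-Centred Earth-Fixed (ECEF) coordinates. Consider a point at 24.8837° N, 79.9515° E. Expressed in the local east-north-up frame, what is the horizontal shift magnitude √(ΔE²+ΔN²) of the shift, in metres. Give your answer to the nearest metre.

At φ = 24.8837°, λ = 79.9515°: sin φ = 0.420778, cos φ = 0.907164, sin λ = 0.984660, cos λ = 0.174482.
ΔE = −sin λ·ΔX + cos λ·ΔY = −(0.984660)·(289) + (0.174482)·(293) = -233.44 m.
ΔN = −sin φ cos λ·ΔX − sin φ sin λ·ΔY + cos φ·ΔZ = −(0.420778)(0.174482)(289) − (0.420778)(0.984660)(293) + (0.907164)(573) = 377.19 m.
Horizontal magnitude = √(ΔE² + ΔN²) = √((-233.44)² + 377.19²) = 443.59 m.

444 m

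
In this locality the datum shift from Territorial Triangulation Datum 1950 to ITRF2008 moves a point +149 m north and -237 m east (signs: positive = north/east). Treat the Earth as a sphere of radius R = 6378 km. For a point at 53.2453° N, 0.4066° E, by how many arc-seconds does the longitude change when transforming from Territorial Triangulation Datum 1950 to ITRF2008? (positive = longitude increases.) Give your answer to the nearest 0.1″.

At latitude 53.2453°, cos φ = 0.598390.
One radian of longitude at latitude φ spans R cos φ, so Δλ = ΔE / (R cos φ) = -237.0 / (6378000 × 0.598390) = -6.2098e-05 rad = -12.809″.

Δλ = -12.8″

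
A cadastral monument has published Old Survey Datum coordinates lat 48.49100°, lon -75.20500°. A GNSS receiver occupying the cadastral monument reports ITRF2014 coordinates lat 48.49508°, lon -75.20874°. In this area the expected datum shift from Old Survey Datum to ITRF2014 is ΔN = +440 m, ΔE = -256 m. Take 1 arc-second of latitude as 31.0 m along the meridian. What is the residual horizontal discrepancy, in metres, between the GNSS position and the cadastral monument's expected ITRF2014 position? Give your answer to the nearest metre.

26 m

Observed coordinate differences: Δφ = +0.00408°, Δλ = -0.00374°.
Converting to metres (1° lat = 111600 m, cos φ = 0.662738): observed ΔN = 455.3 m, observed ΔE = -276.6 m.
Subtracting the expected shift leaves a residual of 455.3 − (440) = 15.3 m north and -276.6 − (-256) = -20.6 m east.
Residual distance = √(15.3² + (-20.6)²) = 25.7 m.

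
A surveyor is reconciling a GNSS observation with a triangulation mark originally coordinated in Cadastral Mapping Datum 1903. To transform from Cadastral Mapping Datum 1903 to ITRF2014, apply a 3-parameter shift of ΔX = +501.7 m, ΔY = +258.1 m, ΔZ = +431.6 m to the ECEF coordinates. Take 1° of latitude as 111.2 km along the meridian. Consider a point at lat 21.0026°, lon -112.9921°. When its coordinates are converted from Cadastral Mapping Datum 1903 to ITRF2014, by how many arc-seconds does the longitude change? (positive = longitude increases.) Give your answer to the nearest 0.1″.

sin φ = 0.358410, cos φ = 0.933564, sin λ = -0.920559, cos λ = -0.390604.
East component: ΔE = −sin λ·ΔX + cos λ·ΔY = −(-0.920559)(501.7) + (-0.390604)(258.1) = 361.03 m.
1° of latitude spans 111200 m; at latitude φ, 1° of longitude spans that × cos φ = 103812.3 m, so Δλ = 361.03 / 103812.3 × 3600 = 12.520″.

Δλ = 12.5″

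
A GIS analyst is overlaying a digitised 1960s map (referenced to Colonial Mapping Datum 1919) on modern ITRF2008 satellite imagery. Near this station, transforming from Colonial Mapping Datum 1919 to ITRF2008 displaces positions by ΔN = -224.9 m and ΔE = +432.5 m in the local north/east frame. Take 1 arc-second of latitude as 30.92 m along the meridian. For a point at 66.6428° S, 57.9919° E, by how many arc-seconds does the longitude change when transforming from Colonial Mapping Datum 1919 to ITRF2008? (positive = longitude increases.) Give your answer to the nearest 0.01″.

At latitude -66.6428°, cos φ = 0.396462.
1″ of longitude at this latitude = 30.92 × cos φ = 12.2586 m, so Δλ = 432.5 / 12.2586 = 35.281″.

Δλ = 35.28″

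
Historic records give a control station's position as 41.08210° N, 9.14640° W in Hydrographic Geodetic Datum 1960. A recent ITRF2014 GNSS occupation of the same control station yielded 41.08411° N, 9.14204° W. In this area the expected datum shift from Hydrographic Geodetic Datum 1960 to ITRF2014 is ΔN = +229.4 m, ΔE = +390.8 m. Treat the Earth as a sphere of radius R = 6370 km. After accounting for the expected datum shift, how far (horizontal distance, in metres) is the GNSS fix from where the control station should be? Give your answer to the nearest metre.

Observed coordinate differences: Δφ = +0.00201°, Δλ = +0.00436°.
Converting to metres (1° lat = 111177 m, cos φ = 0.753769): observed ΔN = 223.5 m, observed ΔE = 365.4 m.
Subtracting the expected shift leaves a residual of 223.5 − (229.4) = -5.9 m north and 365.4 − (390.8) = -25.4 m east.
Residual distance = √((-5.9)² + (-25.4)²) = 26.1 m.

26 m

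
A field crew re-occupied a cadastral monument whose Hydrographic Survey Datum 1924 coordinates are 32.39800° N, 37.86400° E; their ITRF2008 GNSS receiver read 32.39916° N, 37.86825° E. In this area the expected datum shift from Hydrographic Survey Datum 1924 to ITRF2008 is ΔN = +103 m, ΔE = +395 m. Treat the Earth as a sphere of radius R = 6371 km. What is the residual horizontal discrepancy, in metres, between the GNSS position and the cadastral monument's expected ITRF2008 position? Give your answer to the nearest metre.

Observed coordinate differences: Δφ = +0.00116°, Δλ = +0.00425°.
Converting to metres (1° lat = 111195 m, cos φ = 0.844347): observed ΔN = 129.0 m, observed ΔE = 399.0 m.
Subtracting the expected shift leaves a residual of 129.0 − (103) = 26.0 m north and 399.0 − (395) = 4.0 m east.
Residual distance = √(26.0² + 4.0²) = 26.3 m.

26 m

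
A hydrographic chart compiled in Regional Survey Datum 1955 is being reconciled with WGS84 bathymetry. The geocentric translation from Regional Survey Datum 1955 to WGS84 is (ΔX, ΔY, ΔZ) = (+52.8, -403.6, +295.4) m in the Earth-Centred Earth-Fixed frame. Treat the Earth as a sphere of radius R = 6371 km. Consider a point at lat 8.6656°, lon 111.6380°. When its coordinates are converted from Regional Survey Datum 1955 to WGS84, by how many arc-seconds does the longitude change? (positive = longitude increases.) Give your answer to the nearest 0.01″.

Δλ = 3.27″

sin φ = 0.150667, cos φ = 0.988585, sin λ = 0.929532, cos λ = -0.368741.
East component: ΔE = −sin λ·ΔX + cos λ·ΔY = −(0.929532)(52.8) + (-0.368741)(-403.6) = 99.74 m.
1° of latitude spans πR/180 = 111195 m; at latitude φ, 1° of longitude spans that × cos φ = 109925.6 m, so Δλ = 99.74 / 109925.6 × 3600 = 3.267″.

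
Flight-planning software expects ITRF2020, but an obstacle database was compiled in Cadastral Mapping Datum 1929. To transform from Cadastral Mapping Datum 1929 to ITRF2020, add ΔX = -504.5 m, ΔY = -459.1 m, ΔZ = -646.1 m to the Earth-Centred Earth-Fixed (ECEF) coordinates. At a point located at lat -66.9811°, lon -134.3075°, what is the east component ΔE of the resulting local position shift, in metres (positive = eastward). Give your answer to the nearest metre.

ΔE = -40 m

The local east axis at (φ, λ) is (−sin λ, cos λ, 0), so ΔE = −sin(-134.3075°)·(-504.5) + cos(-134.3075°)·(-459.1) = -40.34 m.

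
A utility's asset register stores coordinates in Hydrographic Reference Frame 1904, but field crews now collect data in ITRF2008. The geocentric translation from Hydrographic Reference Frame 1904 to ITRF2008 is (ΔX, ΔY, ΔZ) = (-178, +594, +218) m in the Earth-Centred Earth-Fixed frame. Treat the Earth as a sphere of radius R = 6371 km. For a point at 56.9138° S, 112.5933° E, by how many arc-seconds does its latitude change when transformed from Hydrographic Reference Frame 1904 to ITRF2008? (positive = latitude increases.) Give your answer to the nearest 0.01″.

Δφ = 20.58″

sin φ = -0.837850, cos φ = 0.545900, sin λ = 0.923255, cos λ = -0.384187.
North component: ΔN = −sin φ cos λ·ΔX − sin φ sin λ·ΔY + cos φ·ΔZ = −(-0.837850)(-0.384187)(-178) − (-0.837850)(0.923255)(594) + (0.545900)(218) = 635.79 m.
1° of latitude spans πR/180 = 111195 m, so Δφ = 635.79 / 111195 × 3600 = 20.584″.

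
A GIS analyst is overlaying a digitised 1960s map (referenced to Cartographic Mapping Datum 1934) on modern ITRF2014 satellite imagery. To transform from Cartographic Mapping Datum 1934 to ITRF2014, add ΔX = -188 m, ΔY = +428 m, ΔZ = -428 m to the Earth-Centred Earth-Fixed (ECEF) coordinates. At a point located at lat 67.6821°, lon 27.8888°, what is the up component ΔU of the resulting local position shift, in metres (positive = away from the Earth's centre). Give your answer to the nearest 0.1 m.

ΔU = -383.0 m

At φ = 67.6821°, λ = 27.8888°: sin φ = 0.925091, cos φ = 0.379745, sin λ = 0.467757, cos λ = 0.883857.
ΔU = cos φ cos λ·ΔX + cos φ sin λ·ΔY + sin φ·ΔZ = (0.379745)(0.883857)(-188) + (0.379745)(0.467757)(428) + (0.925091)(-428) = -383.01 m.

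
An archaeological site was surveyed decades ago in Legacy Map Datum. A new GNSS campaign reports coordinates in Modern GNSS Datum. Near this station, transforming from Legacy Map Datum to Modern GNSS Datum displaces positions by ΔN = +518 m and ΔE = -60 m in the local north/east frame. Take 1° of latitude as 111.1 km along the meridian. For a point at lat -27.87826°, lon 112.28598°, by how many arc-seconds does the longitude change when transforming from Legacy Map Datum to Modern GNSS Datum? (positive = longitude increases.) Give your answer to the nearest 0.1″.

Δλ = -2.2″

At latitude -27.87826°, cos φ = 0.883943.
1° of longitude at this latitude = 111.1 × cos φ = 98.21 km, so Δλ = -60.0 / 98206.1 = -0.0006110° = -2.199″.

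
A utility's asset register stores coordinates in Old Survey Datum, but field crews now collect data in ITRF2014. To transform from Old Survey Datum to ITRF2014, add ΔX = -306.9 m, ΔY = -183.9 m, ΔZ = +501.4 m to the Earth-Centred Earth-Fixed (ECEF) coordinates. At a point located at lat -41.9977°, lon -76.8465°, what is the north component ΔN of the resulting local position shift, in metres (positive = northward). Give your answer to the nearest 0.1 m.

ΔN = 445.7 m

At φ = -41.9977°, λ = -76.8465°: sin φ = -0.669101, cos φ = 0.743172, sin λ = -0.973764, cos λ = 0.227561.
ΔN = −sin φ cos λ·ΔX − sin φ sin λ·ΔY + cos φ·ΔZ = −(-0.669101)(0.227561)(-306.9) − (-0.669101)(-0.973764)(-183.9) + (0.743172)(501.4) = 445.72 m.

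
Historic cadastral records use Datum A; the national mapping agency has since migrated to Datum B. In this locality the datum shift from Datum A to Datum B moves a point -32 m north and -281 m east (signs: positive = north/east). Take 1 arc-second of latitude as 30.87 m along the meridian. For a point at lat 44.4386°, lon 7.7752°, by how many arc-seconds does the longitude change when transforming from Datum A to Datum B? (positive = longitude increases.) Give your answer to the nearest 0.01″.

Δλ = -12.75″

At latitude 44.4386°, cos φ = 0.714001.
1″ of longitude at this latitude = 30.87 × cos φ = 22.0412 m, so Δλ = -281.0 / 22.0412 = -12.749″.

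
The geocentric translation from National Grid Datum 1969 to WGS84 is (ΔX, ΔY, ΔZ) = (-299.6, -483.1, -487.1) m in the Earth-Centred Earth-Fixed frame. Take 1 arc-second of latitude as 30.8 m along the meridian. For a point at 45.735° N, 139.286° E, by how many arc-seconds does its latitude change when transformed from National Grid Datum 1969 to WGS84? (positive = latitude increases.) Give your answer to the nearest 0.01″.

sin φ = 0.716119, cos φ = 0.697978, sin λ = 0.652284, cos λ = -0.757975.
North component: ΔN = −sin φ cos λ·ΔX − sin φ sin λ·ΔY + cos φ·ΔZ = −(0.716119)(-0.757975)(-299.6) − (0.716119)(0.652284)(-483.1) + (0.697978)(-487.1) = -276.95 m.
1° of latitude spans 3600 × 30.80 = 110880 m, so Δφ = -276.95 / 110880 × 3600 = -8.992″.

Δφ = -8.99″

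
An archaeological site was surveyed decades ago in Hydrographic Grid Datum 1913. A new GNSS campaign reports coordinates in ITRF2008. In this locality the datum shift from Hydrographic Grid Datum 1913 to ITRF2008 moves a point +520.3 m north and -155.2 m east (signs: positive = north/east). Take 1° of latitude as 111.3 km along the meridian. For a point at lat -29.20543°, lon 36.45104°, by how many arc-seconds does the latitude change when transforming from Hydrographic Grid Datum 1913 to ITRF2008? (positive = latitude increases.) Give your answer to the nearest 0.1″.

1° of latitude = 111.3 km, so Δφ = 520.3 / 111300 = 0.0046748° = 16.829″.

Δφ = 16.8″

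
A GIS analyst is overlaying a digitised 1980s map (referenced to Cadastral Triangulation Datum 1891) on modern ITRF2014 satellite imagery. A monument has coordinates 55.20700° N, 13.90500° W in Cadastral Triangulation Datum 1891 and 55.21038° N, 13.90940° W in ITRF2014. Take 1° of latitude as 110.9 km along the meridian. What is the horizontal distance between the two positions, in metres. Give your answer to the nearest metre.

Δφ = 55.21038° − 55.20700° = +0.00338°; Δλ = -13.90940° − -13.90500° = -0.00440°.
ΔN = Δφ × 110900 = 374.8 m; ΔE = Δλ × 110900 × cos(55.20700°) = -0.00440 × 110900 × 0.570613 = -278.4 m.
Distance = √(ΔE² + ΔN²) = √((-278.4)² + 374.8²) = 466.9 m.

467 m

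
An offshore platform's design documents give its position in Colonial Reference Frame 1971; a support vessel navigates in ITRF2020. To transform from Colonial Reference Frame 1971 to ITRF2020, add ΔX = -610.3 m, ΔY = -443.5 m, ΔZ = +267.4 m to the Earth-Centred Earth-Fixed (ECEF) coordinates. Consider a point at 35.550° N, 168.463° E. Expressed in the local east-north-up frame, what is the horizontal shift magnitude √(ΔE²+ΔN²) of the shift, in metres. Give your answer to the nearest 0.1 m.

The local east axis at (φ, λ) is (−sin λ, cos λ, 0), so ΔE = −sin(168.463°)·(-610.3) + cos(168.463°)·(-443.5) = 556.60 m.
The local north axis is (−sin φ cos λ, −sin φ sin λ, cos φ), giving ΔN = -347.667 + 51.572 + 217.559 = -78.54 m.
Horizontal magnitude = √(ΔE² + ΔN²) = √(556.60² + (-78.54)²) = 562.11 m.

562.1 m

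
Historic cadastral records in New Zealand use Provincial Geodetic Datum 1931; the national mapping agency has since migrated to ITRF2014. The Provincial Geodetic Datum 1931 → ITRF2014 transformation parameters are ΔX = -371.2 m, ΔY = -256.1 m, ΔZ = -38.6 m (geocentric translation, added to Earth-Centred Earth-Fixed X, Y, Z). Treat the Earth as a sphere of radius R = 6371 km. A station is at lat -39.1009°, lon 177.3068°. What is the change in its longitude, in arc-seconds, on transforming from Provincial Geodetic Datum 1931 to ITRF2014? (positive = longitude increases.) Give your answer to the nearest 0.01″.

Δλ = 11.40″

sin φ = -0.630688, cos φ = 0.776037, sin λ = 0.046988, cos λ = -0.998895.
East component: ΔE = −sin λ·ΔX + cos λ·ΔY = −(0.046988)(-371.2) + (-0.998895)(-256.1) = 273.26 m.
1° of latitude spans πR/180 = 111195 m; at latitude φ, 1° of longitude spans that × cos φ = 86291.3 m, so Δλ = 273.26 / 86291.3 × 3600 = 11.400″.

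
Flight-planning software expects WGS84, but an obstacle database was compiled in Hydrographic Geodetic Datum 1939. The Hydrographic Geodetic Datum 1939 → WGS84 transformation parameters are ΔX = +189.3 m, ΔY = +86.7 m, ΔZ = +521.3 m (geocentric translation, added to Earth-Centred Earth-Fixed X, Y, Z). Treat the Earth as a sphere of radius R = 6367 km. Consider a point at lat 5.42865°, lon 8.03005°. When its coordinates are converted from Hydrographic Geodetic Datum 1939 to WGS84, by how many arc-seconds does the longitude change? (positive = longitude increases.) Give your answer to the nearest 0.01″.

sin φ = 0.094606, cos φ = 0.995515, sin λ = 0.139692, cos λ = 0.990195.
East component: ΔE = −sin λ·ΔX + cos λ·ΔY = −(0.139692)(189.3) + (0.990195)(86.7) = 59.41 m.
1° of latitude spans πR/180 = 111125 m; at latitude φ, 1° of longitude spans that × cos φ = 110626.7 m, so Δλ = 59.41 / 110626.7 × 3600 = 1.933″.

Δλ = 1.93″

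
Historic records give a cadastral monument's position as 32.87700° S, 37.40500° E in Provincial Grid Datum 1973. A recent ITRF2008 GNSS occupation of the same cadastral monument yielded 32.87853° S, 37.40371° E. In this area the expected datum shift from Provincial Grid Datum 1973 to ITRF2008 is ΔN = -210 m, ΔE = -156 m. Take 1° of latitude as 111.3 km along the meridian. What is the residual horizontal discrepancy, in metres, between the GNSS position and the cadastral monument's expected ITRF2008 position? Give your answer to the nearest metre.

Observed coordinate differences: Δφ = -0.00153°, Δλ = -0.00129°.
Converting to metres (1° lat = 111300 m, cos φ = 0.839838): observed ΔN = -170.3 m, observed ΔE = -120.6 m.
Subtracting the expected shift leaves a residual of -170.3 − (-210) = 39.7 m north and -120.6 − (-156) = 35.4 m east.
Residual distance = √(39.7² + 35.4²) = 53.2 m.

53 m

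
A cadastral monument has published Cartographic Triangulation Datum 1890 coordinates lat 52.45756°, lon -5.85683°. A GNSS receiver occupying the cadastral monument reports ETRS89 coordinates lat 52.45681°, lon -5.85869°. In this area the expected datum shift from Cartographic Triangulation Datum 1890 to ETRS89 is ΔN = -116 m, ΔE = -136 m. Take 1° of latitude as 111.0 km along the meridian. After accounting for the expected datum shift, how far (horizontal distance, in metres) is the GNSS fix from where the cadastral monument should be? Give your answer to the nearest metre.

Observed coordinate differences: Δφ = -0.00075°, Δλ = -0.00186°.
Converting to metres (1° lat = 111000 m, cos φ = 0.609349): observed ΔN = -83.3 m, observed ΔE = -125.8 m.
Subtracting the expected shift leaves a residual of -83.3 − (-116) = 32.7 m north and -125.8 − (-136) = 10.2 m east.
Residual distance = √(32.7² + 10.2²) = 34.3 m.

34 m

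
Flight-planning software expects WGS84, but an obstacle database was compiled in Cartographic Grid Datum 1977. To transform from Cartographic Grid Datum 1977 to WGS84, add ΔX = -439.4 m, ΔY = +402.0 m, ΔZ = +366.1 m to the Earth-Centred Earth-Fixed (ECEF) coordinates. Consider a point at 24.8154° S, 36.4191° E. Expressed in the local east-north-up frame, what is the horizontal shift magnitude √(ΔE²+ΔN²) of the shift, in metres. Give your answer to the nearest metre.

At φ = -24.8154°, λ = 36.4191°: sin φ = -0.419696, cos φ = 0.907665, sin λ = 0.593687, cos λ = 0.804696.
ΔE = −sin λ·ΔX + cos λ·ΔY = −(0.593687)·(-439.4) + (0.804696)·(402.0) = 584.35 m.
ΔN = −sin φ cos λ·ΔX − sin φ sin λ·ΔY + cos φ·ΔZ = −(-0.419696)(0.804696)(-439.4) − (-0.419696)(0.593687)(402.0) + (0.907665)(366.1) = 284.06 m.
Horizontal magnitude = √(ΔE² + ΔN²) = √(584.35² + 284.06²) = 649.74 m.

650 m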